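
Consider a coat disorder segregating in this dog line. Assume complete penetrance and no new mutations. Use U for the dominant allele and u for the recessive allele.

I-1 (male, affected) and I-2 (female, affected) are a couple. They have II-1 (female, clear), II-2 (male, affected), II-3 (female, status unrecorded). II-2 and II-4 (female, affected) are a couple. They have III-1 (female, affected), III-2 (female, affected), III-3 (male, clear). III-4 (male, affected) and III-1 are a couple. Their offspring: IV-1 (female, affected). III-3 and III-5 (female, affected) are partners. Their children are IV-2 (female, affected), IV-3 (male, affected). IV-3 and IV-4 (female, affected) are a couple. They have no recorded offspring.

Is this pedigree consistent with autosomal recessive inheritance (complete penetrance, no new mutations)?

No

Under autosomal recessive, II-1 (clear, female) cannot arise from I-1 (affected) × I-2 (affected).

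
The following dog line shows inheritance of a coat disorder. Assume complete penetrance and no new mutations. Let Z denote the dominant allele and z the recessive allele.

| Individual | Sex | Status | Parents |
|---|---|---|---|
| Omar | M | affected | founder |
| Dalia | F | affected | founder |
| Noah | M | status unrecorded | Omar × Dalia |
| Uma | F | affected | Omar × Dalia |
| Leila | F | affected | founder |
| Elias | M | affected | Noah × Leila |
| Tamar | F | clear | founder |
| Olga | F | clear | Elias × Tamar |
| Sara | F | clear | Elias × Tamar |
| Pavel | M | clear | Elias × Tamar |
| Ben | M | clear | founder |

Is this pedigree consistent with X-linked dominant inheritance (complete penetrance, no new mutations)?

Under X-linked dominant, Olga (clear, female) cannot arise from Elias (affected) × Tamar (clear).

No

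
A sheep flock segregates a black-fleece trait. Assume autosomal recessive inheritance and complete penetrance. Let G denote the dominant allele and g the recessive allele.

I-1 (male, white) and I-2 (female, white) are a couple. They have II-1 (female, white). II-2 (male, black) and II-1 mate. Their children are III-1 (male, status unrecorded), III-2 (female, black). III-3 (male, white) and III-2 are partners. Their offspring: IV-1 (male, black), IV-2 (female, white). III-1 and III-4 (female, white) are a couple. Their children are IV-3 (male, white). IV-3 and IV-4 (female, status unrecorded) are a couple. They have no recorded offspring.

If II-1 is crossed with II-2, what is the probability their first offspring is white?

1/2

II-1 is white so carries G and passed g to III-2 (gg), so II-1 is Gg.
II-2 is black, so II-2 is gg.
The cross gives 1/2 Gg : 1/2 gg, so P(offspring is white) = 1/2.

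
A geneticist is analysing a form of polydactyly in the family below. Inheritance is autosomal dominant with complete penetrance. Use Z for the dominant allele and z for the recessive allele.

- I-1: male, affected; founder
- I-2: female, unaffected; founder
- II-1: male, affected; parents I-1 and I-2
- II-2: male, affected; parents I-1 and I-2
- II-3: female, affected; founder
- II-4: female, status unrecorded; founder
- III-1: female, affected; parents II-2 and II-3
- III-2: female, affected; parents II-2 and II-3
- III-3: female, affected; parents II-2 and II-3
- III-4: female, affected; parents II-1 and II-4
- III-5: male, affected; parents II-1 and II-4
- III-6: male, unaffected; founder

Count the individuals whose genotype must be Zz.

Obligate heterozygotes: II-1 is affected so carries Z and received z from I-2 (zz), so II-1 is Zz; II-2 is affected so carries Z and received z from I-2 (zz), so II-2 is Zz.
Every other individual is either homozygous by phenotype or has at least one consistent homozygous assignment, so the count is 2.

2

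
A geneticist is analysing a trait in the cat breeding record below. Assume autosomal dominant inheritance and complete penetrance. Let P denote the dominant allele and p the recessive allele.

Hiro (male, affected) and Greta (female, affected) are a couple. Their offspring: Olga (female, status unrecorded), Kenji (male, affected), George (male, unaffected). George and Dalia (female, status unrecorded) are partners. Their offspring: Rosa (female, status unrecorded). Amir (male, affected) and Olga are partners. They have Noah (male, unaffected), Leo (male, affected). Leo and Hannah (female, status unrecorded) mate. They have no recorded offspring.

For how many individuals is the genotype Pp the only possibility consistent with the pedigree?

Obligate heterozygotes: Hiro is affected so carries P and passed p to George (pp), so Hiro is Pp; Greta is affected so carries P and passed p to George (pp), so Greta is Pp; Amir is affected so carries P and passed p to Noah (pp), so Amir is Pp.
Every other individual is either homozygous by phenotype or has at least one consistent homozygous assignment, so the count is 3.

3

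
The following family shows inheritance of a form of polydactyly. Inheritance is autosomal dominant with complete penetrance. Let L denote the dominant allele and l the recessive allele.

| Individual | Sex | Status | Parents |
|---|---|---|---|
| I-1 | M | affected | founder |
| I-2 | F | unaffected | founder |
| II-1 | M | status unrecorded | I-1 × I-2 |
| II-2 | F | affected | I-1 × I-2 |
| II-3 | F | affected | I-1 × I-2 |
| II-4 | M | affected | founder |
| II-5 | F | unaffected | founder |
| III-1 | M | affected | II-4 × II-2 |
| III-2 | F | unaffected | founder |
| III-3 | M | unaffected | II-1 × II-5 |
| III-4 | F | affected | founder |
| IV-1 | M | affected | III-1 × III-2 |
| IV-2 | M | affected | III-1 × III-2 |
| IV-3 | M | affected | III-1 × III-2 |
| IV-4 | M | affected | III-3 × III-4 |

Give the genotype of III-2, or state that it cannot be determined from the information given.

ll

III-2 is unaffected, so III-2 is ll.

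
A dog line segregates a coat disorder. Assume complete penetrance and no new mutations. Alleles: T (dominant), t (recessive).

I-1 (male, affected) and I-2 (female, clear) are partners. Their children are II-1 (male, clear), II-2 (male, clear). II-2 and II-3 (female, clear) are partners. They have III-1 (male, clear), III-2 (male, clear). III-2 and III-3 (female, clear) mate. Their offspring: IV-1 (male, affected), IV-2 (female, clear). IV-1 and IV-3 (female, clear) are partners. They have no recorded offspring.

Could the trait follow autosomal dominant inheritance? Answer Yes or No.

No

Under autosomal dominant, IV-1 (affected, male) cannot arise from III-2 (clear) × III-3 (clear).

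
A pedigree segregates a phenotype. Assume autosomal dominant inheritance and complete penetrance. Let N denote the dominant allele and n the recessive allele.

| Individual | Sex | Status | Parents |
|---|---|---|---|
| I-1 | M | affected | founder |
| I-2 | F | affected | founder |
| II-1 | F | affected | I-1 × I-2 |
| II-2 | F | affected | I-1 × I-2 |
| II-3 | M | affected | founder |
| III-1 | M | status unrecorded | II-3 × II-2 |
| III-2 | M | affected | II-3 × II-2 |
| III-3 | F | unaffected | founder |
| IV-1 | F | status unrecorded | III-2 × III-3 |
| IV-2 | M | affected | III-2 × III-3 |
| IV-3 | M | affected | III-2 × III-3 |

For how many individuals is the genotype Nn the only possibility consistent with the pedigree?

2

Obligate heterozygotes: IV-2 is affected so carries N and received n from III-3 (nn), so IV-2 is Nn; IV-3 is affected so carries N and received n from III-3 (nn), so IV-3 is Nn.
Every other individual is either homozygous by phenotype or has at least one consistent homozygous assignment, so the count is 2.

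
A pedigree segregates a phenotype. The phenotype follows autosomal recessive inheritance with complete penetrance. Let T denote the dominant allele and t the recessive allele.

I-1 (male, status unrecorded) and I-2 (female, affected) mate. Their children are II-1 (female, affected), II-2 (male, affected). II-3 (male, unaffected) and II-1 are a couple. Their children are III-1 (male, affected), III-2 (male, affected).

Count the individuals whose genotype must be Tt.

Obligate heterozygotes: II-3 is unaffected so carries T and passed t to III-1 (tt), so II-3 is Tt.
Every other individual is either homozygous by phenotype or has at least one consistent homozygous assignment, so the count is 1.

1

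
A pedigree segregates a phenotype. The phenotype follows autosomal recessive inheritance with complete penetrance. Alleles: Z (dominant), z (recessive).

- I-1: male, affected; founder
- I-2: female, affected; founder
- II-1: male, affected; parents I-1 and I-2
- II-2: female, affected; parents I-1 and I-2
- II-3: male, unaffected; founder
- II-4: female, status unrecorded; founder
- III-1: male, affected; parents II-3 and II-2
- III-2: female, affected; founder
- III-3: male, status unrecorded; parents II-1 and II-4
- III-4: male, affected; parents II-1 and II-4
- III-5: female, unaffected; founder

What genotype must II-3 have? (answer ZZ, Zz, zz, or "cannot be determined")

Zz

From phenotype alone, II-3 is ZZ or Zz.
II-3 is unaffected so carries Z and passed z to III-1 (zz), so II-3 is Zz.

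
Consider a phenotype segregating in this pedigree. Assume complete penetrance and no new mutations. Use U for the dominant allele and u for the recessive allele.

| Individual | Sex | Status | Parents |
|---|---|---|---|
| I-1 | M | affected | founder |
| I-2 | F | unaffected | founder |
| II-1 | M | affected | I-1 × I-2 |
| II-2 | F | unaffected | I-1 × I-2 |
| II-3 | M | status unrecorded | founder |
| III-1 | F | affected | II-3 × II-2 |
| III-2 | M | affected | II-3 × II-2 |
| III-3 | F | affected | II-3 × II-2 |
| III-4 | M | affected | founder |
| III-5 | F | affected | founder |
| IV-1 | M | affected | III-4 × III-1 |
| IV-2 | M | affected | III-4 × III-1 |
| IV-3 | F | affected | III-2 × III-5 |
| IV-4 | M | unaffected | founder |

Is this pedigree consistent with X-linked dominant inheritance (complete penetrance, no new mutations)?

Under X-linked dominant, II-1 (affected, male) cannot arise from I-1 (affected) × I-2 (unaffected).

No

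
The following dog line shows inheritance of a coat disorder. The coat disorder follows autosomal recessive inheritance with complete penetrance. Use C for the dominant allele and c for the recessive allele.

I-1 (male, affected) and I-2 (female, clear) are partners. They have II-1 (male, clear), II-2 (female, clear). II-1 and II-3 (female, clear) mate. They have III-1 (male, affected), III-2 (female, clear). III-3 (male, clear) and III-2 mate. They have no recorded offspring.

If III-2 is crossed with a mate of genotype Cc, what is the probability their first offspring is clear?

5/6

II-1 is clear so carries C and received c from I-1 (cc), so II-1 is Cc.
II-3 is clear so carries C and passed c to III-1 (cc), so II-3 is Cc.
III-2 is a clear offspring of II-1 (Cc) × II-3 (Cc), whose cross gives 1/4 CC : 1/2 Cc : 1/4 cc; conditioning on being clear, III-2 is CC with probability 1/3, Cc with probability 2/3.
Summing over parental genotype combinations, P(offspring is clear) = 1/3·1 + 2/3·3/4 = 5/6.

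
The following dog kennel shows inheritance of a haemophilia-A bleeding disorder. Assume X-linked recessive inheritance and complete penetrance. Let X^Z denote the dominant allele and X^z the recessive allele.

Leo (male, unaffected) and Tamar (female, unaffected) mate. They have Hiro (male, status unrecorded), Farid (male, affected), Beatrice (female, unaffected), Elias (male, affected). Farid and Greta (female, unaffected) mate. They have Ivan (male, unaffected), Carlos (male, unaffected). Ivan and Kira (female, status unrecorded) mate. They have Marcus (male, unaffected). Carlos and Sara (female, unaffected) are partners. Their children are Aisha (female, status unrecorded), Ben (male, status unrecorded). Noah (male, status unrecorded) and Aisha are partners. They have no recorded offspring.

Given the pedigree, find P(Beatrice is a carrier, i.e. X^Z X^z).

Leo is unaffected, so Leo is X^Z Y.
Tamar is unaffected so carries Z and passed z to Farid (X^z Y), so Tamar is X^Z X^z.
Their cross gives offspring ratios 1/2 X^Z X^Z : 1/2 X^Z X^z. Conditioning on Beatrice being unaffected, P(X^Z X^z) = 1/2 / 1 = 1/2.

1/2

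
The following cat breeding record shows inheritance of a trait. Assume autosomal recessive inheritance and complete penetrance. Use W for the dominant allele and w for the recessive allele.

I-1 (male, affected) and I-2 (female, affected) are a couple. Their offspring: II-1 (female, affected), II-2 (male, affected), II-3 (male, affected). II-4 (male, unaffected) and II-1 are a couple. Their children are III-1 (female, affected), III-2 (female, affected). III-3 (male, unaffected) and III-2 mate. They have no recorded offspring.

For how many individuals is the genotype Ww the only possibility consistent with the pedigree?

1

Obligate heterozygotes: II-4 is unaffected so carries W and passed w to III-1 (ww), so II-4 is Ww.
Every other individual is either homozygous by phenotype or has at least one consistent homozygous assignment, so the count is 1.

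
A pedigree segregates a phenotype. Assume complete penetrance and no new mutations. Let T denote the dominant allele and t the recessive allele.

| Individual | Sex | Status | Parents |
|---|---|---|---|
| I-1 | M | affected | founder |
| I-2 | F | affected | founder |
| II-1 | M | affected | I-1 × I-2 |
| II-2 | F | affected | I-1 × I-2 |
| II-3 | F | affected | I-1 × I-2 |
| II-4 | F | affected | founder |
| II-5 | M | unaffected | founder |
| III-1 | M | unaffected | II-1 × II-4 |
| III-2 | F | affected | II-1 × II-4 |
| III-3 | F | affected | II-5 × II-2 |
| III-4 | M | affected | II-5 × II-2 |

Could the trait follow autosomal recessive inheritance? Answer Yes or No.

No

Under autosomal recessive, III-1 (unaffected, male) cannot arise from II-1 (affected) × II-4 (affected).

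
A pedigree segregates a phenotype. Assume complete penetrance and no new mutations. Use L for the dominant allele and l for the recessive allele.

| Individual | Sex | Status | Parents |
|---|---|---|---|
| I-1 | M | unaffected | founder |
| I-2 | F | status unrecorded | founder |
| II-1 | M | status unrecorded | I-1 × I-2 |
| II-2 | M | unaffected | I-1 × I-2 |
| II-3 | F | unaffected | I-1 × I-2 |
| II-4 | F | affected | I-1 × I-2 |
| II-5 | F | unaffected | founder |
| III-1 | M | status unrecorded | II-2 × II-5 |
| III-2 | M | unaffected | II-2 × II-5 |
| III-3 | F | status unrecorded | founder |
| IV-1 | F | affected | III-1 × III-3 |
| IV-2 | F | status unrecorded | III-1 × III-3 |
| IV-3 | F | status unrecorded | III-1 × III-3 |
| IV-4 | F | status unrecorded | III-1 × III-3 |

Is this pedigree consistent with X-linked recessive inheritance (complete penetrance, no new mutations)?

No

Under X-linked recessive, II-4 (affected, female) cannot arise from I-1 (unaffected) × I-2 (unrecorded).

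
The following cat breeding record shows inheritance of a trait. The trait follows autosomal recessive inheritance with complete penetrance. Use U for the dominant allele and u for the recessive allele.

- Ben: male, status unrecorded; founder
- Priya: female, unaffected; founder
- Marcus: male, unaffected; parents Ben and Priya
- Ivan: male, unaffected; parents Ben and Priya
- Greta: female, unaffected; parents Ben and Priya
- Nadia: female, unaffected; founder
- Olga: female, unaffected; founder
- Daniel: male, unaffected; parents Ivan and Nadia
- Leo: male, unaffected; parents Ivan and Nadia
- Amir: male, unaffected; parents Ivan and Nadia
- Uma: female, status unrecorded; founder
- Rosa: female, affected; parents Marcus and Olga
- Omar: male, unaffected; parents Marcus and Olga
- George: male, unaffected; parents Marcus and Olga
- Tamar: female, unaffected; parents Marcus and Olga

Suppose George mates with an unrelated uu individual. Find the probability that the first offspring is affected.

1/3

Marcus is unaffected so carries U and passed u to Rosa (uu), so Marcus is Uu.
Olga is unaffected so carries U and passed u to Rosa (uu), so Olga is Uu.
George is an unaffected offspring of Marcus (Uu) × Olga (Uu), whose cross gives 1/4 UU : 1/2 Uu : 1/4 uu; conditioning on being unaffected, George is UU with probability 1/3, Uu with probability 2/3.
Summing over parental genotype combinations, P(offspring is affected) = 2/3·1/2 = 1/3.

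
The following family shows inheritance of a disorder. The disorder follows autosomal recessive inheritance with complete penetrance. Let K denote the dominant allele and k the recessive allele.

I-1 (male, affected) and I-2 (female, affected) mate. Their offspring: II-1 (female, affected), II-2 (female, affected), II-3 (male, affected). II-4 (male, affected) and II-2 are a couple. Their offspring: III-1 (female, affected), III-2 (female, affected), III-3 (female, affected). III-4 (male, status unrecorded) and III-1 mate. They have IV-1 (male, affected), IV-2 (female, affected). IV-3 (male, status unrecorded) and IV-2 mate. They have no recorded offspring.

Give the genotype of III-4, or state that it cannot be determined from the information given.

cannot be determined

III-4's phenotype is unrecorded, and no parent or child forces a single allele at both positions; consistent genotype assignments exist with III-4 as Kk or kk.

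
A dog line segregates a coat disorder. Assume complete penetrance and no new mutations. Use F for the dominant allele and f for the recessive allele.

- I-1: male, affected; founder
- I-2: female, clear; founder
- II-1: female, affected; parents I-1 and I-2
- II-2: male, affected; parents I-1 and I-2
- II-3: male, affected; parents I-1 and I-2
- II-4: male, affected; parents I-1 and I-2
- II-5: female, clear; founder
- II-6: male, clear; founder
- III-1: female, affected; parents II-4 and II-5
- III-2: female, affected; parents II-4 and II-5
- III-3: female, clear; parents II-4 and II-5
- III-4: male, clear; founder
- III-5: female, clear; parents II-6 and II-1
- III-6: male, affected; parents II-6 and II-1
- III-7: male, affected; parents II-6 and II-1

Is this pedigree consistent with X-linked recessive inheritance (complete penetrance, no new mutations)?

Yes

A consistent assignment under X-linked recessive exists: I-1 X^f Y, I-2 X^F X^f, II-1 X^f X^f, II-2 X^f Y, II-3 X^f Y, II-4 X^f Y, II-5 X^F X^f, II-6 X^F Y, III-1 X^f X^f, III-2 X^f X^f, III-3 X^F X^f, III-4 X^F Y, III-5 X^F X^f, III-6 X^f Y, III-7 X^f Y.
In this assignment every recorded phenotype matches its genotype and every non-founder's genotype is obtainable from its parents' genotypes, so the pedigree is consistent.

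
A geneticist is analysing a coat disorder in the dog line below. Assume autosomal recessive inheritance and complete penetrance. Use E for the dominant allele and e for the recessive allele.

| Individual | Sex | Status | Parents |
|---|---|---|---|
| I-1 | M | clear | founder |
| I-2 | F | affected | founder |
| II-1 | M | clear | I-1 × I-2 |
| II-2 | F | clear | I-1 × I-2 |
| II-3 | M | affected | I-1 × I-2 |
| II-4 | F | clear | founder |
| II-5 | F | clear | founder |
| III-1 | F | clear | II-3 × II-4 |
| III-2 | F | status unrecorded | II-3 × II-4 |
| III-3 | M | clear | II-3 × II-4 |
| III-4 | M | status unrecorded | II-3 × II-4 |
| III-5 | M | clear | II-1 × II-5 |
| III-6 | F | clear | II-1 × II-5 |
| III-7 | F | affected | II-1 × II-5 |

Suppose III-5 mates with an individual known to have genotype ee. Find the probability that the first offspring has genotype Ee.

II-1 is clear so carries E and received e from I-2 (ee), so II-1 is Ee.
II-5 is clear so carries E and passed e to III-7 (ee), so II-5 is Ee.
III-5 is a clear offspring of II-1 (Ee) × II-5 (Ee), whose cross gives 1/4 EE : 1/2 Ee : 1/4 ee; conditioning on being clear, III-5 is EE with probability 1/3, Ee with probability 2/3.
Summing over parental genotype combinations, P(offspring has genotype Ee) = 1/3·1 + 2/3·1/2 = 2/3.

2/3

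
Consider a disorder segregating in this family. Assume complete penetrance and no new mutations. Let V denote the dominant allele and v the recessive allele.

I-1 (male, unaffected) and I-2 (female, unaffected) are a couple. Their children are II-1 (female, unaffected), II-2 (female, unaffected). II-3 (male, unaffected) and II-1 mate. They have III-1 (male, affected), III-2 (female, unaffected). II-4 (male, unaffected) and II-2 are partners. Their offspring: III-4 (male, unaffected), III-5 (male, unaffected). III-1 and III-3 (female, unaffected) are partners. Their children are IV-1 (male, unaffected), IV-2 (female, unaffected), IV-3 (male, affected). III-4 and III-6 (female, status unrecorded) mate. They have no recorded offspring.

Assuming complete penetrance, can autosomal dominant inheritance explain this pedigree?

Under autosomal dominant, III-1 (affected, male) cannot arise from II-3 (unaffected) × II-1 (unaffected).

No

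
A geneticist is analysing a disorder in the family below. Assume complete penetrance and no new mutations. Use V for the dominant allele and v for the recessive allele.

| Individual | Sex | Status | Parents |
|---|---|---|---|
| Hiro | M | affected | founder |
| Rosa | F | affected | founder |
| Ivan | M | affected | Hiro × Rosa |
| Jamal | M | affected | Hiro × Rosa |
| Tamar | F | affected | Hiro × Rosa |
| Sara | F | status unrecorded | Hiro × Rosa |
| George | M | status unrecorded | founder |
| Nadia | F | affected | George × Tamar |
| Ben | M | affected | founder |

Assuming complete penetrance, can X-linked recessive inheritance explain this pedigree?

Yes

A consistent assignment under X-linked recessive exists: Hiro X^v Y, Rosa X^v X^v, Ivan X^v Y, Jamal X^v Y, Tamar X^v X^v, Sara X^v X^v, George X^v Y, Nadia X^v X^v, Ben X^v Y.
In this assignment every recorded phenotype matches its genotype and every non-founder's genotype is obtainable from its parents' genotypes, so the pedigree is consistent.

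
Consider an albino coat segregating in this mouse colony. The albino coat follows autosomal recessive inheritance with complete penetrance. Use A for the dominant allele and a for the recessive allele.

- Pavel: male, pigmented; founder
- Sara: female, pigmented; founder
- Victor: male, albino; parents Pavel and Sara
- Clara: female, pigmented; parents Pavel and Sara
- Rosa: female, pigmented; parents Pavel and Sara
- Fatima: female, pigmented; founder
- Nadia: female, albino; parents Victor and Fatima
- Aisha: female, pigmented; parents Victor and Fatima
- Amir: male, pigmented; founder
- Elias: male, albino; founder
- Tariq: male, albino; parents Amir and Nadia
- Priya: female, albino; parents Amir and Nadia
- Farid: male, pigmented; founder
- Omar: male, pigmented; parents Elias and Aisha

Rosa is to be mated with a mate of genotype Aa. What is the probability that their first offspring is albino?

1/6

Pavel is pigmented so carries A and passed a to Victor (aa), so Pavel is Aa.
Sara is pigmented so carries A and passed a to Victor (aa), so Sara is Aa.
Rosa is a pigmented offspring of Pavel (Aa) × Sara (Aa), whose cross gives 1/4 AA : 1/2 Aa : 1/4 aa; conditioning on being pigmented, Rosa is AA with probability 1/3, Aa with probability 2/3.
Summing over parental genotype combinations, P(offspring is albino) = 2/3·1/4 = 1/6.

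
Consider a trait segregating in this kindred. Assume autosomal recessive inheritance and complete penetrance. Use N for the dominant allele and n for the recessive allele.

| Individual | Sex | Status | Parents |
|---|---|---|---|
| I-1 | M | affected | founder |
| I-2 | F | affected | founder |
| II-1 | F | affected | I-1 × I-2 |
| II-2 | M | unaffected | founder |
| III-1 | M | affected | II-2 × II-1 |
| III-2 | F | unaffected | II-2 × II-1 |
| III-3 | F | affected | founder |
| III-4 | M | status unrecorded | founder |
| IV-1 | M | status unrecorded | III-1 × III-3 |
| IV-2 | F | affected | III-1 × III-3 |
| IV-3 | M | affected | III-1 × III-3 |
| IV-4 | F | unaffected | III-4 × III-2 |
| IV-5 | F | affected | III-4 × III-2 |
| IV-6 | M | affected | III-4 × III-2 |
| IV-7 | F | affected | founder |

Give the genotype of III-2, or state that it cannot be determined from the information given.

Nn

From phenotype alone, III-2 is NN or Nn.
III-2 is unaffected so carries N and received n from II-1 (nn), so III-2 is Nn.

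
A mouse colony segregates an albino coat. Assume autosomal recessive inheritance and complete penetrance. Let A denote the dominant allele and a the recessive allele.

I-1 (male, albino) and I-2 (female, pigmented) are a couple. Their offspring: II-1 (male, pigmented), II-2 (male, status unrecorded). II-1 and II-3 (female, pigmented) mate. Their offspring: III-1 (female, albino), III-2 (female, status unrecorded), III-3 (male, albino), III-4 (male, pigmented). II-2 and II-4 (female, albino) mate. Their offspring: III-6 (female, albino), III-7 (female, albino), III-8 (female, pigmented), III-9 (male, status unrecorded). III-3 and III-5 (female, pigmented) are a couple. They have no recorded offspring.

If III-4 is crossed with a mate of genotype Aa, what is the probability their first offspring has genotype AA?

II-1 is pigmented so carries A and received a from I-1 (aa), so II-1 is Aa.
II-3 is pigmented so carries A and passed a to III-1 (aa), so II-3 is Aa.
III-4 is a pigmented offspring of II-1 (Aa) × II-3 (Aa), whose cross gives 1/4 AA : 1/2 Aa : 1/4 aa; conditioning on being pigmented, III-4 is AA with probability 1/3, Aa with probability 2/3.
Summing over parental genotype combinations, P(offspring has genotype AA) = 1/3·1/2 + 2/3·1/4 = 1/3.

1/3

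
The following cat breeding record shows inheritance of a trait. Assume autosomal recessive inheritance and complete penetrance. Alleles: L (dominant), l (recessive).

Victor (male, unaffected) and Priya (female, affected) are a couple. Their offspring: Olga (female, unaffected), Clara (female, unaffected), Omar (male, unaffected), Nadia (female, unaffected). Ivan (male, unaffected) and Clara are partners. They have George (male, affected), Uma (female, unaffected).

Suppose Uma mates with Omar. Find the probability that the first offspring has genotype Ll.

1/2

Ivan is unaffected so carries L and passed l to George (ll), so Ivan is Ll.
Clara is unaffected so carries L and received l from Priya (ll), so Clara is Ll.
Uma is an unaffected offspring of Ivan (Ll) × Clara (Ll), whose cross gives 1/4 LL : 1/2 Ll : 1/4 ll; conditioning on being unaffected, Uma is LL with probability 1/3, Ll with probability 2/3.
Omar is unaffected so carries L and received l from Priya (ll), so Omar is Ll.
Summing over parental genotype combinations, P(offspring has genotype Ll) = 1/3·1/2 + 2/3·1/2 = 1/2.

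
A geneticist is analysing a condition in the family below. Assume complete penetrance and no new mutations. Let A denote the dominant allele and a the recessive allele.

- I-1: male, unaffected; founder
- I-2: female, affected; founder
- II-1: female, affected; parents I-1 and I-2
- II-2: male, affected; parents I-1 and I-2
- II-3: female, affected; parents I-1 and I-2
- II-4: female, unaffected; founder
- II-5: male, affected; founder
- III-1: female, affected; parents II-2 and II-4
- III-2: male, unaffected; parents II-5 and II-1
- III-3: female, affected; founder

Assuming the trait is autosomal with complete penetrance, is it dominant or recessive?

dominant

II-5 and II-1 are both affected yet have an unaffected child III-2. Under a recessive model two affected parents are homozygous and every child would be affected, so the trait cannot be recessive.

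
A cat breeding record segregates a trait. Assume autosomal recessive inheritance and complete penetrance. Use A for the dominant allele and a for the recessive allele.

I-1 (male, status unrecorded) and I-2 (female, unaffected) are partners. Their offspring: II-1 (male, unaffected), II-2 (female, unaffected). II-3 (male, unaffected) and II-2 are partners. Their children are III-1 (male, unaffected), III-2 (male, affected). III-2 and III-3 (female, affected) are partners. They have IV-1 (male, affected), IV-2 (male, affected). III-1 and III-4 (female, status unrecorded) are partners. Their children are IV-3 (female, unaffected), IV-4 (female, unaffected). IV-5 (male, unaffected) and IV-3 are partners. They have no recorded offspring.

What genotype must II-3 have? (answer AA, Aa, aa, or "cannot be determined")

From phenotype alone, II-3 is AA or Aa.
II-3 is unaffected so carries A and passed a to III-2 (aa), so II-3 is Aa.

Aa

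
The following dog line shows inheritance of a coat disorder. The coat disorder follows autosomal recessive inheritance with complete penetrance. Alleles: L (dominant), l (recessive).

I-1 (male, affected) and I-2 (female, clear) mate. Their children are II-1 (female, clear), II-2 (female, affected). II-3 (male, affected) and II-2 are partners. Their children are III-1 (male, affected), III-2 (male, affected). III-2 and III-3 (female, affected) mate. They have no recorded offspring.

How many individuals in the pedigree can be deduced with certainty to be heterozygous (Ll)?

2

Obligate heterozygotes: I-2 is clear so carries L and passed l to II-2 (ll), so I-2 is Ll; II-1 is clear so carries L and received l from I-1 (ll), so II-1 is Ll.
Every other individual is either homozygous by phenotype or has at least one consistent homozygous assignment, so the count is 2.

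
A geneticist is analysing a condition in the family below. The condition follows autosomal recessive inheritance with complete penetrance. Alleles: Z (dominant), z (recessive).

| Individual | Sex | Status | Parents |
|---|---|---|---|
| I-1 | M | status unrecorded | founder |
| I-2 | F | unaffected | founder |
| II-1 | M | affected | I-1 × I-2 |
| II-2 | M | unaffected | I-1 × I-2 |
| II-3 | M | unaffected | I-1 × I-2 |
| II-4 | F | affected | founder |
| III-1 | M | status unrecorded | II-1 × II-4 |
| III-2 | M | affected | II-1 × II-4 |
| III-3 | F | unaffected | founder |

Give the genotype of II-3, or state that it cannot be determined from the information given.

II-3's phenotype allows ZZ or Zz, and no parent or child forces a single allele at both positions; consistent genotype assignments exist with II-3 as ZZ or Zz.

cannot be determined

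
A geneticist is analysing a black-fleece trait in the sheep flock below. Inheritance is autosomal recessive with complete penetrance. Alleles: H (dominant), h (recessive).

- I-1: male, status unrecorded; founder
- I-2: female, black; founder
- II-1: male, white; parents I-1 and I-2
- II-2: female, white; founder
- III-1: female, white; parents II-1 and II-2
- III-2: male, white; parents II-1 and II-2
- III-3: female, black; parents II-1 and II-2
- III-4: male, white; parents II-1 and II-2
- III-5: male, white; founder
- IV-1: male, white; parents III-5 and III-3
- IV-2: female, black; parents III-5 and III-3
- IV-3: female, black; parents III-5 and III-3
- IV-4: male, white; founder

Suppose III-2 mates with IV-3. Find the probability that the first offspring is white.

II-1 is white so carries H and received h from I-2 (hh), so II-1 is Hh.
II-2 is white so carries H and passed h to III-3 (hh), so II-2 is Hh.
III-2 is a white offspring of II-1 (Hh) × II-2 (Hh), whose cross gives 1/4 HH : 1/2 Hh : 1/4 hh; conditioning on being white, III-2 is HH with probability 1/3, Hh with probability 2/3.
IV-3 is black, so IV-3 is hh.
Summing over parental genotype combinations, P(offspring is white) = 1/3·1 + 2/3·1/2 = 2/3.

2/3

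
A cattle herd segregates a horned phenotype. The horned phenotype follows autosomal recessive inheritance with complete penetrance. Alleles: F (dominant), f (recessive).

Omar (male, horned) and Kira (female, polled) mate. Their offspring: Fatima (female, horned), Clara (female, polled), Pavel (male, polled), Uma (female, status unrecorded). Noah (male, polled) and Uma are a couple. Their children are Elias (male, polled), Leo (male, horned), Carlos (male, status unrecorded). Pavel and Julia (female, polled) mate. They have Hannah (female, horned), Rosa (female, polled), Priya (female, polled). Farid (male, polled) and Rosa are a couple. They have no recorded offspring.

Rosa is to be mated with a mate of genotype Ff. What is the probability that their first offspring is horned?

Pavel is polled so carries F and received f from Omar (ff), so Pavel is Ff.
Julia is polled so carries F and passed f to Hannah (ff), so Julia is Ff.
Rosa is a polled offspring of Pavel (Ff) × Julia (Ff), whose cross gives 1/4 FF : 1/2 Ff : 1/4 ff; conditioning on being polled, Rosa is FF with probability 1/3, Ff with probability 2/3.
Summing over parental genotype combinations, P(offspring is horned) = 2/3·1/4 = 1/6.

1/6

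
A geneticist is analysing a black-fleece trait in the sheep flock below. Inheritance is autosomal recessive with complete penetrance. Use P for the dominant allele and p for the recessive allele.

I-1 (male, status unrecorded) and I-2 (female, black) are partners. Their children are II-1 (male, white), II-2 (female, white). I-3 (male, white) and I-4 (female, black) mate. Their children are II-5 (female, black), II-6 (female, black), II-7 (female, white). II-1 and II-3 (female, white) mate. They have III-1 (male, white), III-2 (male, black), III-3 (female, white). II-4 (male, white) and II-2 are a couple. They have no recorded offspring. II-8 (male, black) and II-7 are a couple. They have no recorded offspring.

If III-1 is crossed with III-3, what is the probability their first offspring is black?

1/9

II-1 is white so carries P and received p from I-2 (pp), so II-1 is Pp.
II-3 is white so carries P and passed p to III-2 (pp), so II-3 is Pp.
III-1 is a white offspring of II-1 (Pp) × II-3 (Pp), whose cross gives 1/4 PP : 1/2 Pp : 1/4 pp; conditioning on being white, III-1 is PP with probability 1/3, Pp with probability 2/3.
III-3 is a white offspring of II-1 (Pp) × II-3 (Pp), whose cross gives 1/4 PP : 1/2 Pp : 1/4 pp; conditioning on being white, III-3 is PP with probability 1/3, Pp with probability 2/3.
Summing over parental genotype combinations, P(offspring is black) = 4/9·1/4 = 1/9.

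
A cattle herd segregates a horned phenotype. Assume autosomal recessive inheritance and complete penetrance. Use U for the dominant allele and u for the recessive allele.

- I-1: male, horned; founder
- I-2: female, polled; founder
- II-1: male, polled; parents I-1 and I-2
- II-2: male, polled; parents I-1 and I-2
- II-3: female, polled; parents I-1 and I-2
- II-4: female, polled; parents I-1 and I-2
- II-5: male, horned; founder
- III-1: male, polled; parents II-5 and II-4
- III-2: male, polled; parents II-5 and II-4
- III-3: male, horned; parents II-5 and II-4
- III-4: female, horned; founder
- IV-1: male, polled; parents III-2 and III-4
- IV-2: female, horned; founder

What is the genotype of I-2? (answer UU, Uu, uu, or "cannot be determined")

cannot be determined

I-2's phenotype allows UU or Uu, and no parent or child forces a single allele at both positions; consistent genotype assignments exist with I-2 as UU or Uu.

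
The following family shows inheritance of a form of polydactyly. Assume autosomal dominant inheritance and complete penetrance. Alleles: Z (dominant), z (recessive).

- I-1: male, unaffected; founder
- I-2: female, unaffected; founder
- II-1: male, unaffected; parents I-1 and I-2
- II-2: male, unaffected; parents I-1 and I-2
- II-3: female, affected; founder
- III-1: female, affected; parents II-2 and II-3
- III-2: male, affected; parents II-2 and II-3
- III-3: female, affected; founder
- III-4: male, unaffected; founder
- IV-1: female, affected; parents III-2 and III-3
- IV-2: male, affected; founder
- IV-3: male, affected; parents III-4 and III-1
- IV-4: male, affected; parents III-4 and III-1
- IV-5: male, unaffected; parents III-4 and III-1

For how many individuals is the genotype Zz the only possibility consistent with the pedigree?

Obligate heterozygotes: III-1 is affected so carries Z and received z from II-2 (zz), so III-1 is Zz; III-2 is affected so carries Z and received z from II-2 (zz), so III-2 is Zz; IV-3 is affected so carries Z and received z from III-4 (zz), so IV-3 is Zz; IV-4 is affected so carries Z and received z from III-4 (zz), so IV-4 is Zz.
Every other individual is either homozygous by phenotype or has at least one consistent homozygous assignment, so the count is 4.

4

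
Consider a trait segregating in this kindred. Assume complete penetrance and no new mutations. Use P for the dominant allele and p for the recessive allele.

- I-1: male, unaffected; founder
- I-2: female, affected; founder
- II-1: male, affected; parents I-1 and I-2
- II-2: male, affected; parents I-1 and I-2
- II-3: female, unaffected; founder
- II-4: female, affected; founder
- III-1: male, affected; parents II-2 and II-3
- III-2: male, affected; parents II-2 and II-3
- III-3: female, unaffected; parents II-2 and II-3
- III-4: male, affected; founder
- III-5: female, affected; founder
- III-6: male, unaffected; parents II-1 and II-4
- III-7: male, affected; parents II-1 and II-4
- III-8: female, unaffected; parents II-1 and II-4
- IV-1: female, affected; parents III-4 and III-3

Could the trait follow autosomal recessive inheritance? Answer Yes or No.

No

Under autosomal recessive, III-6 (unaffected, male) cannot arise from II-1 (affected) × II-4 (affected).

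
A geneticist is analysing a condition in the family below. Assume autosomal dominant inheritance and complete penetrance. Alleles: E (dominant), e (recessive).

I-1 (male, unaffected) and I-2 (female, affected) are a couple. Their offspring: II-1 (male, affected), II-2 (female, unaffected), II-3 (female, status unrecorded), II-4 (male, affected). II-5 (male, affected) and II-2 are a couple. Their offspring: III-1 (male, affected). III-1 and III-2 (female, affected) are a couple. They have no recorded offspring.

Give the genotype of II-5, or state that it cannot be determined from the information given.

cannot be determined

II-5's phenotype allows EE or Ee, and no parent or child forces a single allele at both positions; consistent genotype assignments exist with II-5 as EE or Ee.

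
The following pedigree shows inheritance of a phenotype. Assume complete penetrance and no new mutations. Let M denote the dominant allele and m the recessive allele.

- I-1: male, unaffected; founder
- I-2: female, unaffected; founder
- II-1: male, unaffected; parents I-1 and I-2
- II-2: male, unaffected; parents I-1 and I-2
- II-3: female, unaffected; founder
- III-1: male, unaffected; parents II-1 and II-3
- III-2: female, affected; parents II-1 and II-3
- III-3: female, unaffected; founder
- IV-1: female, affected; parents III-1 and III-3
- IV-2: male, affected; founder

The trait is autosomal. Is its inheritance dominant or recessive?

II-1 and II-3 are both unaffected yet have an affected child III-2. Under dominance, an affected child requires at least one affected parent, so the trait cannot be dominant.

recessive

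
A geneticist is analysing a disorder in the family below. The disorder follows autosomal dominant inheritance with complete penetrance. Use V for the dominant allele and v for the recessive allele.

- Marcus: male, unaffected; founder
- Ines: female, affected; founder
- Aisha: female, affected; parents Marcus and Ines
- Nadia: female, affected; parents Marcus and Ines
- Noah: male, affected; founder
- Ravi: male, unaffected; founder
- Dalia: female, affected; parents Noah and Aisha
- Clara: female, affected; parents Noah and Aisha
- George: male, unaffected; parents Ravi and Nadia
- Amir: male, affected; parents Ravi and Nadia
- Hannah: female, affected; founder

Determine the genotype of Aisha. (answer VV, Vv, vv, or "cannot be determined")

From phenotype alone, Aisha is VV or Vv.
Aisha is affected so carries V and received v from Marcus (vv), so Aisha is Vv.

Vv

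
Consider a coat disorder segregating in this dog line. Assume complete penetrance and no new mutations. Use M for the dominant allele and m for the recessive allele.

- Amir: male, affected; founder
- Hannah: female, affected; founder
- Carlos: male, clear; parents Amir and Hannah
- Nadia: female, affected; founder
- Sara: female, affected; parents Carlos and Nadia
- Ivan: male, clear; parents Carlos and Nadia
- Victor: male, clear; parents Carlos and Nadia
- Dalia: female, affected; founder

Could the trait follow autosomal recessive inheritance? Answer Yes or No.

No

Under autosomal recessive, Carlos (clear, male) cannot arise from Amir (affected) × Hannah (affected).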